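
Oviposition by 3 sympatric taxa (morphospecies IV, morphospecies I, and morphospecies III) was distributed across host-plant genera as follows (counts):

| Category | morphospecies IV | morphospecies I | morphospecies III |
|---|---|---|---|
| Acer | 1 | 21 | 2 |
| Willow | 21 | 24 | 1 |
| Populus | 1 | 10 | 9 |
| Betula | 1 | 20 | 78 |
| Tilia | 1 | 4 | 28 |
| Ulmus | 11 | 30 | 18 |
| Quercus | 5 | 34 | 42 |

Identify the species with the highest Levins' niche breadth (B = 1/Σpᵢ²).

Proportions for morphospecies IV (n=41): 1/41=0.0244, 21/41=0.5122, 1/41=0.0244, 1/41=0.0244, 1/41=0.0244, 11/41=0.2683, 5/41=0.1220
Proportions for morphospecies I (n=143): 21/143=0.1469, 24/143=0.1678, 10/143=0.0699, 20/143=0.1399, 4/143=0.0280, 30/143=0.2098, 34/143=0.2378
Proportions for morphospecies III (n=178): 2/178=0.0112, 1/178=0.0056, 9/178=0.0506, 78/178=0.4382, 28/178=0.1573, 18/178=0.1011, 42/178=0.2360
Σp_IVᵢ² = 0.0244² + 0.5122² + 0.0244² + 0.0244² + 0.0244² + 0.2683² + 0.1220² = 0.000595 + 0.262349 + 0.000595 + 0.000595 + 0.000595 + 0.071985 + 0.014884 = 0.351598
B_IV = 1 / 0.351598 = 2.8442
Σp_Iᵢ² = 0.1469² + 0.1678² + 0.0699² + 0.1399² + 0.0280² + 0.2098² + 0.2378² = 0.021580 + 0.028157 + 0.004886 + 0.019572 + 0.000784 + 0.044016 + 0.056549 = 0.175544
B_I = 1 / 0.175544 = 5.6966
Σp_IIIᵢ² = 0.0112² + 0.0056² + 0.0506² + 0.4382² + 0.1573² + 0.1011² + 0.2360² = 0.000125 + 0.000031 + 0.002560 + 0.192019 + 0.024743 + 0.010221 + 0.055696 = 0.285395
B_III = 1 / 0.285395 = 3.5039
Highest B → broadest niche (most generalist): morphospecies I (B = 5.70).

morphospecies I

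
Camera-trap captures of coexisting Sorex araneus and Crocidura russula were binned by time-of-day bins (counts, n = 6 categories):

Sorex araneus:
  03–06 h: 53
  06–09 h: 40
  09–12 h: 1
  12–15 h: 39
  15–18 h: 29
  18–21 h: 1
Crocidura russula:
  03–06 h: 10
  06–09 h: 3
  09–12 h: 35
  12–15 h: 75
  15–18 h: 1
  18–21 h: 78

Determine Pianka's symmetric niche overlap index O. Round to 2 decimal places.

Proportions for Sorex araneus (n=163): 53/163=0.3252, 40/163=0.2454, 1/163=0.0061, 39/163=0.2393, 29/163=0.1779, 1/163=0.0061
Proportions for Crocidura russula (n=202): 10/202=0.0495, 3/202=0.0149, 35/202=0.1733, 75/202=0.3713, 1/202=0.0050, 78/202=0.3861
Σ p₁ᵢp₂ᵢ = 0.016097 + 0.003656 + 0.001057 + 0.088852 + 0.000890 + 0.002355 = 0.112907
Σp_1ᵢ² = 0.3252² + 0.2454² + 0.0061² + 0.2393² + 0.1779² + 0.0061² = 0.105755 + 0.060221 + 0.000037 + 0.057264 + 0.031648 + 0.000037 = 0.254962
Σp_2ᵢ² = 0.0495² + 0.0149² + 0.1733² + 0.3713² + 0.0050² + 0.3861² = 0.002450 + 0.000222 + 0.030033 + 0.137864 + 0.000025 + 0.149073 = 0.319667
O = 0.112907 / √(0.254962 × 0.319667) = 0.112907 / 0.2854872 = 0.3955

0.40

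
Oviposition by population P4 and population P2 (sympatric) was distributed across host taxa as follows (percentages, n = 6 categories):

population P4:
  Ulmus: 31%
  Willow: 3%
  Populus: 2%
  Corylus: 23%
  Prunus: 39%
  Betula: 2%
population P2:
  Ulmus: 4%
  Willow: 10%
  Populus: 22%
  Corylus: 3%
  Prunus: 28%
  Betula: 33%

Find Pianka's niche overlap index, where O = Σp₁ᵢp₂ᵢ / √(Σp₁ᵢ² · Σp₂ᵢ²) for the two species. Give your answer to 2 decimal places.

Convert percentages to proportions (divide by 100).
Σ p₁ᵢp₂ᵢ = 0.0124 + 0.0030 + 0.0044 + 0.0069 + 0.1092 + 0.0066 = 0.1425
Σp_1ᵢ² = 0.31² + 0.03² + 0.02² + 0.23² + 0.39² + 0.02² = 0.0961 + 0.0009 + 0.0004 + 0.0529 + 0.1521 + 0.0004 = 0.3028
Σp_2ᵢ² = 0.04² + 0.10² + 0.22² + 0.03² + 0.28² + 0.33² = 0.0016 + 0.0100 + 0.0484 + 0.0009 + 0.0784 + 0.1089 = 0.2482
O = 0.1425 / √(0.3028 × 0.2482) = 0.1425 / 0.27414 = 0.5198

0.52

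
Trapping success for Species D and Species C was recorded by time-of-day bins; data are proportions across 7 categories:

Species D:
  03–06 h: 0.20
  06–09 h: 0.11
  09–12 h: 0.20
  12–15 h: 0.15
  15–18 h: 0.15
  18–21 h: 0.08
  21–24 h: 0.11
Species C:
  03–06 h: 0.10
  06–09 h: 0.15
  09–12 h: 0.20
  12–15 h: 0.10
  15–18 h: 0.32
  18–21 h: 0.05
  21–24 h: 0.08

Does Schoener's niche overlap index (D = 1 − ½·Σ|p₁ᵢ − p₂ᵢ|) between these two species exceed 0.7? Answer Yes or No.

Yes

Σ|p₁ᵢ − p₂ᵢ| = 0.10 + 0.04 + 0.00 + 0.05 + 0.17 + 0.03 + 0.03 = 0.42
D = 1 − ½ × 0.42 = 1 − 0.210 = 0.7900
D = 0.7900 > 0.7 → Yes.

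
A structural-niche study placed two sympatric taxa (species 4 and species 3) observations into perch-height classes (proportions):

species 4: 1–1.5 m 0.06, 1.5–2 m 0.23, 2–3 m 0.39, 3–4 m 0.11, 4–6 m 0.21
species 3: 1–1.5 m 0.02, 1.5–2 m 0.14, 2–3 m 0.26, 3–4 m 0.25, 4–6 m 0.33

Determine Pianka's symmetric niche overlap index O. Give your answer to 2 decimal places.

0.88

Σ p₁ᵢp₂ᵢ = 0.0012 + 0.0322 + 0.1014 + 0.0275 + 0.0693 = 0.2316
Σp_1ᵢ² = 0.06² + 0.23² + 0.39² + 0.11² + 0.21² = 0.0036 + 0.0529 + 0.1521 + 0.0121 + 0.0441 = 0.2648
Σp_2ᵢ² = 0.02² + 0.14² + 0.26² + 0.25² + 0.33² = 0.0004 + 0.0196 + 0.0676 + 0.0625 + 0.1089 = 0.2590
O = 0.2316 / √(0.2648 × 0.2590) = 0.2316 / 0.26188 = 0.8844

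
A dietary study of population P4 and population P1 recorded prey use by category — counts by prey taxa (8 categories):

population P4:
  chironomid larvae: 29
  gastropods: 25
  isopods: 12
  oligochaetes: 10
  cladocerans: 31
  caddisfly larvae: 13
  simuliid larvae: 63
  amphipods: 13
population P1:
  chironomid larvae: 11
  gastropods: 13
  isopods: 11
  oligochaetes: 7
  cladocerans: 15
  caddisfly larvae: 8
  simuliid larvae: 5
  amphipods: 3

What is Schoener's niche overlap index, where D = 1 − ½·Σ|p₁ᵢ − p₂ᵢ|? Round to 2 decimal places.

0.72

Proportions for population P4 (n=196): 29/196=0.1480, 25/196=0.1276, 12/196=0.0612, 10/196=0.0510, 31/196=0.1582, 13/196=0.0663, 63/196=0.3214, 13/196=0.0663
Proportions for population P1 (n=73): 11/73=0.1507, 13/73=0.1781, 11/73=0.1507, 7/73=0.0959, 15/73=0.2055, 8/73=0.1096, 5/73=0.0685, 3/73=0.0411
Σ|p₁ᵢ − p₂ᵢ| = 0.0027 + 0.0505 + 0.0895 + 0.0449 + 0.0473 + 0.0433 + 0.2529 + 0.0252 = 0.5563
D = 1 − ½ × 0.5563 = 1 − 0.27815 = 0.72185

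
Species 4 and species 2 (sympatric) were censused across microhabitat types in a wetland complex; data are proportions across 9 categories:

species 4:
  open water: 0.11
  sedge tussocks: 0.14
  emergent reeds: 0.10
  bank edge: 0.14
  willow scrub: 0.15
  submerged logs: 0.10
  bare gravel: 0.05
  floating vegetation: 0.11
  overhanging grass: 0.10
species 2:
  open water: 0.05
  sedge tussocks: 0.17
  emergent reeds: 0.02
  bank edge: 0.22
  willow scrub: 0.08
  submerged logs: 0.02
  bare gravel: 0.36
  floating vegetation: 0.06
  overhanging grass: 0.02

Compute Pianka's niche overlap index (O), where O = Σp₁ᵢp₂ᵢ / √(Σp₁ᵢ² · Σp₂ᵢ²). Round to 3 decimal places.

Σ p₁ᵢp₂ᵢ = 0.0055 + 0.0238 + 0.0020 + 0.0308 + 0.0120 + 0.0020 + 0.0180 + 0.0066 + 0.0020 = 0.1027
Σp_1ᵢ² = 0.11² + 0.14² + 0.10² + 0.14² + 0.15² + 0.10² + 0.05² + 0.11² + 0.10² = 0.0121 + 0.0196 + 0.0100 + 0.0196 + 0.0225 + 0.0100 + 0.0025 + 0.0121 + 0.0100 = 0.1184
Σp_2ᵢ² = 0.05² + 0.17² + 0.02² + 0.22² + 0.08² + 0.02² + 0.36² + 0.06² + 0.02² = 0.0025 + 0.0289 + 0.0004 + 0.0484 + 0.0064 + 0.0004 + 0.1296 + 0.0036 + 0.0004 = 0.2206
O = 0.1027 / √(0.1184 × 0.2206) = 0.1027 / 0.161614 = 0.63546

0.635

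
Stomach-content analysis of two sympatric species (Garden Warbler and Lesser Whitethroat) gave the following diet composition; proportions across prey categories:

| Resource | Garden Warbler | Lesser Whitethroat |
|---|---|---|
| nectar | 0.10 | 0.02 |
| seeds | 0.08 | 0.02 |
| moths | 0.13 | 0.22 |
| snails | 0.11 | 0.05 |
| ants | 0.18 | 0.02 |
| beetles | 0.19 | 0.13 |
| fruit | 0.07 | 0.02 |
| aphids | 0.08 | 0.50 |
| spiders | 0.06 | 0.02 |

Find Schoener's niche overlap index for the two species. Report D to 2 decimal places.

0.49

Σ|p₁ᵢ − p₂ᵢ| = 0.08 + 0.06 + 0.09 + 0.06 + 0.16 + 0.06 + 0.05 + 0.42 + 0.04 = 1.02
D = 1 − ½ × 1.02 = 1 − 0.510 = 0.4900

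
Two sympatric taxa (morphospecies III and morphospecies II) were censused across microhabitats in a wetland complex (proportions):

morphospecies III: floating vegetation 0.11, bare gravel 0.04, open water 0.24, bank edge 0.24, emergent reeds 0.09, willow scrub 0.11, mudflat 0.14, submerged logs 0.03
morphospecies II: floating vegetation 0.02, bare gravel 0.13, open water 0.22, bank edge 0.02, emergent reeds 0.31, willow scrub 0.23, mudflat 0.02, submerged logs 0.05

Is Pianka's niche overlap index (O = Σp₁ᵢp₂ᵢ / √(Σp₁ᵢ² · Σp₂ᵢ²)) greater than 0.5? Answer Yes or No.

Yes

Σ p₁ᵢp₂ᵢ = 0.0022 + 0.0052 + 0.0528 + 0.0048 + 0.0279 + 0.0253 + 0.0028 + 0.0015 = 0.1225
Σp_1ᵢ² = 0.11² + 0.04² + 0.24² + 0.24² + 0.09² + 0.11² + 0.14² + 0.03² = 0.0121 + 0.0016 + 0.0576 + 0.0576 + 0.0081 + 0.0121 + 0.0196 + 0.0009 = 0.1696
Σp_2ᵢ² = 0.02² + 0.13² + 0.22² + 0.02² + 0.31² + 0.23² + 0.02² + 0.05² = 0.0004 + 0.0169 + 0.0484 + 0.0004 + 0.0961 + 0.0529 + 0.0004 + 0.0025 = 0.2180
O = 0.1225 / √(0.1696 × 0.2180) = 0.1225 / 0.19228 = 0.6371
O = 0.6371 > 0.5 → Yes.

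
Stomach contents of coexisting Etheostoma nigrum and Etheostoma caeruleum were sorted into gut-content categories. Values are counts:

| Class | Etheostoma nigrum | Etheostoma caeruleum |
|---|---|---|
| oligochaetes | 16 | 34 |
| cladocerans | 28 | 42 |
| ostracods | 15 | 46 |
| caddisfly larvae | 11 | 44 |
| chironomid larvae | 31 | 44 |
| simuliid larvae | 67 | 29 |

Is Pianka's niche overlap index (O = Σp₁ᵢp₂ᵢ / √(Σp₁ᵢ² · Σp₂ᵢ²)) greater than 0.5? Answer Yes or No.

Proportions for Etheostoma nigrum (n=168): 16/168=0.0952, 28/168=0.1667, 15/168=0.0893, 11/168=0.0655, 31/168=0.1845, 67/168=0.3988
Proportions for Etheostoma caeruleum (n=239): 34/239=0.1423, 42/239=0.1757, 46/239=0.1925, 44/239=0.1841, 44/239=0.1841, 29/239=0.1213
Σ p₁ᵢp₂ᵢ = 0.013547 + 0.029289 + 0.017190 + 0.012059 + 0.033966 + 0.048374 = 0.154425
Σp_1ᵢ² = 0.0952² + 0.1667² + 0.0893² + 0.0655² + 0.1845² + 0.3988² = 0.009063 + 0.027789 + 0.007974 + 0.004290 + 0.034040 + 0.159041 = 0.242197
Σp_2ᵢ² = 0.1423² + 0.1757² + 0.1925² + 0.1841² + 0.1841² + 0.1213² = 0.020249 + 0.030870 + 0.037056 + 0.033893 + 0.033893 + 0.014714 = 0.170675
O = 0.154425 / √(0.242197 × 0.170675) = 0.154425 / 0.2033150 = 0.7595
O = 0.7595 > 0.5 → Yes.

Yes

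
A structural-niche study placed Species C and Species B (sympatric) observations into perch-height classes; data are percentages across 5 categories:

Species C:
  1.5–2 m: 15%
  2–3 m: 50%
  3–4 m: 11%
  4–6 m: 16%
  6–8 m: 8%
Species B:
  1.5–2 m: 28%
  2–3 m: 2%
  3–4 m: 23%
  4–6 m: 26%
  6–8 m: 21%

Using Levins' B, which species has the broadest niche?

Convert percentages to proportions (divide by 100).
Σp_Cᵢ² = 0.15² + 0.50² + 0.11² + 0.16² + 0.08² = 0.0225 + 0.2500 + 0.0121 + 0.0256 + 0.0064 = 0.3166
B_C = 1 / 0.3166 = 3.1586
Σp_Bᵢ² = 0.28² + 0.02² + 0.23² + 0.26² + 0.21² = 0.0784 + 0.0004 + 0.0529 + 0.0676 + 0.0441 = 0.2434
B_B = 1 / 0.2434 = 4.1085
Highest B → broadest niche (most generalist): Species B (B = 4.11).

Species B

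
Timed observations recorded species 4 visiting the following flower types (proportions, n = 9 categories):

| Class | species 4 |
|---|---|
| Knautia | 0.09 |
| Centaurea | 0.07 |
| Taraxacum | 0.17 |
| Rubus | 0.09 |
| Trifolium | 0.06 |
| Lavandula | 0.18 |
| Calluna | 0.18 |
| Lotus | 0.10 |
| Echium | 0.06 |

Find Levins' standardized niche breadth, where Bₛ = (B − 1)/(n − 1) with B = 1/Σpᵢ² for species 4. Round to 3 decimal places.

Σpᵢ² = 0.09² + 0.07² + 0.17² + 0.09² + 0.06² + 0.18² + 0.18² + 0.10² + 0.06² = 0.0081 + 0.0049 + 0.0289 + 0.0081 + 0.0036 + 0.0324 + 0.0324 + 0.0100 + 0.0036 = 0.1320
B = 1 / 0.1320 = 7.57576
Bₛ = (B − 1)/(n − 1) = (7.57576 − 1)/(9 − 1) = 6.57576/8 = 0.82197

0.822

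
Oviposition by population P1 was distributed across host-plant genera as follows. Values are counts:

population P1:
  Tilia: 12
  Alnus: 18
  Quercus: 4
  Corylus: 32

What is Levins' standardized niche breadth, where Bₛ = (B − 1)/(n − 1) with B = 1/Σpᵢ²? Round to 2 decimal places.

0.63

Proportions for population P1 (n=66): 12/66=0.1818, 18/66=0.2727, 4/66=0.0606, 32/66=0.4848
Σpᵢ² = 0.1818² + 0.2727² + 0.0606² + 0.4848² = 0.033051 + 0.074365 + 0.003672 + 0.235031 = 0.346119
B = 1 / 0.346119 = 2.8892
Bₛ = (B − 1)/(n − 1) = (2.8892 − 1)/(4 − 1) = 1.8892/3 = 0.6297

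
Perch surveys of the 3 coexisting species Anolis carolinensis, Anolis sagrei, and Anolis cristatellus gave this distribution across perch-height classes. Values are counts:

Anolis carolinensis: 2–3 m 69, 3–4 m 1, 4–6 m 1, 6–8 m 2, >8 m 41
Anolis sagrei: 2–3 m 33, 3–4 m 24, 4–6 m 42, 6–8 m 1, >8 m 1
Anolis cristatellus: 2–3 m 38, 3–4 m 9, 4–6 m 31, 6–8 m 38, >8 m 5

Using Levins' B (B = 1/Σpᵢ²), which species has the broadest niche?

Anolis cristatellus

Proportions for Anolis carolinensis (n=114): 69/114=0.6053, 1/114=0.0088, 1/114=0.0088, 2/114=0.0175, 41/114=0.3596
Proportions for Anolis sagrei (n=101): 33/101=0.3267, 24/101=0.2376, 42/101=0.4158, 1/101=0.0099, 1/101=0.0099
Proportions for Anolis cristatellus (n=121): 38/121=0.3140, 9/121=0.0744, 31/121=0.2562, 38/121=0.3140, 5/121=0.0413
Σp_caroᵢ² = 0.6053² + 0.0088² + 0.0088² + 0.0175² + 0.3596² = 0.366388 + 0.000077 + 0.000077 + 0.000306 + 0.129312 = 0.496160
B_caro = 1 / 0.496160 = 2.0155
Σp_sagrᵢ² = 0.3267² + 0.2376² + 0.4158² + 0.0099² + 0.0099² = 0.106733 + 0.056454 + 0.172890 + 0.000098 + 0.000098 = 0.336273
B_sagr = 1 / 0.336273 = 2.9738
Σp_crisᵢ² = 0.3140² + 0.0744² + 0.2562² + 0.3140² + 0.0413² = 0.098596 + 0.005535 + 0.065638 + 0.098596 + 0.001706 = 0.270071
B_cris = 1 / 0.270071 = 3.7027
Highest B → broadest niche (most generalist): Anolis cristatellus (B = 3.70).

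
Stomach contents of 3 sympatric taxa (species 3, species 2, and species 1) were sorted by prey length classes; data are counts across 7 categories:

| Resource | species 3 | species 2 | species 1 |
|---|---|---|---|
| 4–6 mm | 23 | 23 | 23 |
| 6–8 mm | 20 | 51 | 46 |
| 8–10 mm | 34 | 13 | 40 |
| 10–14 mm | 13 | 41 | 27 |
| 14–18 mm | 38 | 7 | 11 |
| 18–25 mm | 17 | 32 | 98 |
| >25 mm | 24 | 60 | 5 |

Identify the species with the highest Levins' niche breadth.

species 3

Proportions for species 3 (n=169): 23/169=0.1361, 20/169=0.1183, 34/169=0.2012, 13/169=0.0769, 38/169=0.2249, 17/169=0.1006, 24/169=0.1420
Proportions for species 2 (n=227): 23/227=0.1013, 51/227=0.2247, 13/227=0.0573, 41/227=0.1806, 7/227=0.0308, 32/227=0.1410, 60/227=0.2643
Proportions for species 1 (n=250): 23/250=0.0920, 46/250=0.1840, 40/250=0.1600, 27/250=0.1080, 11/250=0.0440, 98/250=0.3920, 5/250=0.0200
Σp_3ᵢ² = 0.1361² + 0.1183² + 0.2012² + 0.0769² + 0.2249² + 0.1006² + 0.1420² = 0.018523 + 0.013995 + 0.040481 + 0.005914 + 0.050580 + 0.010120 + 0.020164 = 0.159777
B_3 = 1 / 0.159777 = 6.2587
Σp_2ᵢ² = 0.1013² + 0.2247² + 0.0573² + 0.1806² + 0.0308² + 0.1410² + 0.2643² = 0.010262 + 0.050490 + 0.003283 + 0.032616 + 0.000949 + 0.019881 + 0.069854 = 0.187335
B_2 = 1 / 0.187335 = 5.3380
Σp_1ᵢ² = 0.0920² + 0.1840² + 0.1600² + 0.1080² + 0.0440² + 0.3920² + 0.0200² = 0.008464 + 0.033856 + 0.025600 + 0.011664 + 0.001936 + 0.153664 + 0.000400 = 0.235584
B_1 = 1 / 0.235584 = 4.2448
Highest B → broadest niche (most generalist): species 3 (B = 6.26).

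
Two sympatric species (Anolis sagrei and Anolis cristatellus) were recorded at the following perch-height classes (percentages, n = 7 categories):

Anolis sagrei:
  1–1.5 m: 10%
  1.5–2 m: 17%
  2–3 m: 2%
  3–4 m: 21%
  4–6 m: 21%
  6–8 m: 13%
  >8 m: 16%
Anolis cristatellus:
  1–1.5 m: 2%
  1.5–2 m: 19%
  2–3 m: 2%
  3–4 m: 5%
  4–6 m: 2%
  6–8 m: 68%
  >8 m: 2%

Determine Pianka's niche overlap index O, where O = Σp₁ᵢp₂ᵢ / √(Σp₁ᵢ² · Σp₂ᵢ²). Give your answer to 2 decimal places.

0.48

Convert percentages to proportions (divide by 100).
Σ p₁ᵢp₂ᵢ = 0.0020 + 0.0323 + 0.0004 + 0.0105 + 0.0042 + 0.0884 + 0.0032 = 0.1410
Σp_1ᵢ² = 0.10² + 0.17² + 0.02² + 0.21² + 0.21² + 0.13² + 0.16² = 0.0100 + 0.0289 + 0.0004 + 0.0441 + 0.0441 + 0.0169 + 0.0256 = 0.1700
Σp_2ᵢ² = 0.02² + 0.19² + 0.02² + 0.05² + 0.02² + 0.68² + 0.02² = 0.0004 + 0.0361 + 0.0004 + 0.0025 + 0.0004 + 0.4624 + 0.0004 = 0.5026
O = 0.1410 / √(0.1700 × 0.5026) = 0.1410 / 0.29230 = 0.4824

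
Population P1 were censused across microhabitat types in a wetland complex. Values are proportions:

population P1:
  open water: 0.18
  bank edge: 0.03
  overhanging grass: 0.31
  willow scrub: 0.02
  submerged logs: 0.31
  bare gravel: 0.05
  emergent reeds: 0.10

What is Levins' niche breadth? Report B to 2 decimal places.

4.19

Σpᵢ² = 0.18² + 0.03² + 0.31² + 0.02² + 0.31² + 0.05² + 0.10² = 0.0324 + 0.0009 + 0.0961 + 0.0004 + 0.0961 + 0.0025 + 0.0100 = 0.2384
B = 1 / 0.2384 = 4.1946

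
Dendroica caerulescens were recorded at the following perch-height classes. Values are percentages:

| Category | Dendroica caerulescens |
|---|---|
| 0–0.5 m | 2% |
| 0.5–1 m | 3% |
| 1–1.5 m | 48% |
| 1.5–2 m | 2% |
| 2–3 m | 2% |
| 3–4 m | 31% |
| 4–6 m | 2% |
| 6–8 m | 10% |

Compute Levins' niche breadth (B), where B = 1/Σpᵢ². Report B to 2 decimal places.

Convert percentages to proportions (divide by 100).
Σpᵢ² = 0.02² + 0.03² + 0.48² + 0.02² + 0.02² + 0.31² + 0.02² + 0.10² = 0.0004 + 0.0009 + 0.2304 + 0.0004 + 0.0004 + 0.0961 + 0.0004 + 0.0100 = 0.3390
B = 1 / 0.3390 = 2.9499

2.95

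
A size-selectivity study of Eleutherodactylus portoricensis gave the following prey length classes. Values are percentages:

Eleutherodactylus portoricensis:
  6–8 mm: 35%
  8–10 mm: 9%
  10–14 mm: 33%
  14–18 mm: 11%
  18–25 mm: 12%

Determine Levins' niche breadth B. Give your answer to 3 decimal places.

3.759

Convert percentages to proportions (divide by 100).
Σpᵢ² = 0.35² + 0.09² + 0.33² + 0.11² + 0.12² = 0.1225 + 0.0081 + 0.1089 + 0.0121 + 0.0144 = 0.2660
B = 1 / 0.2660 = 3.75940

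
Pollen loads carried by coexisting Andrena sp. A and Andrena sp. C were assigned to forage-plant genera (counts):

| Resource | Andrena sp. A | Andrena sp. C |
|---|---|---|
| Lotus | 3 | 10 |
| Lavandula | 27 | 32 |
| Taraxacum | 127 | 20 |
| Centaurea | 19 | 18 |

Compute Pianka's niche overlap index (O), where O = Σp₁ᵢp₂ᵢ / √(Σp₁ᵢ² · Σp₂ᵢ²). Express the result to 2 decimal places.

Proportions for Andrena sp. A (n=176): 3/176=0.0170, 27/176=0.1534, 127/176=0.7216, 19/176=0.1080
Proportions for Andrena sp. C (n=80): 10/80=0.1250, 32/80=0.4000, 20/80=0.2500, 18/80=0.2250
Σ p₁ᵢp₂ᵢ = 0.002125 + 0.061360 + 0.180400 + 0.024300 = 0.268185
Σp_1ᵢ² = 0.0170² + 0.1534² + 0.7216² + 0.1080² = 0.000289 + 0.023532 + 0.520707 + 0.011664 = 0.556192
Σp_2ᵢ² = 0.1250² + 0.4000² + 0.2500² + 0.2250² = 0.015625 + 0.160000 + 0.062500 + 0.050625 = 0.288750
O = 0.268185 / √(0.556192 × 0.288750) = 0.268185 / 0.4007498 = 0.6692

0.67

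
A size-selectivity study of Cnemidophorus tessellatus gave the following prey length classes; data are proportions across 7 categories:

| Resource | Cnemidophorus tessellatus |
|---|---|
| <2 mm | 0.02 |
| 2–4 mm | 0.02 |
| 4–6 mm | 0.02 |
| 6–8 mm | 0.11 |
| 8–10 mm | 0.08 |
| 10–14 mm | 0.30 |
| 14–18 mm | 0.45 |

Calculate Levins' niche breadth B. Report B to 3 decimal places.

3.203

Σpᵢ² = 0.02² + 0.02² + 0.02² + 0.11² + 0.08² + 0.30² + 0.45² = 0.0004 + 0.0004 + 0.0004 + 0.0121 + 0.0064 + 0.0900 + 0.2025 = 0.3122
B = 1 / 0.3122 = 3.20307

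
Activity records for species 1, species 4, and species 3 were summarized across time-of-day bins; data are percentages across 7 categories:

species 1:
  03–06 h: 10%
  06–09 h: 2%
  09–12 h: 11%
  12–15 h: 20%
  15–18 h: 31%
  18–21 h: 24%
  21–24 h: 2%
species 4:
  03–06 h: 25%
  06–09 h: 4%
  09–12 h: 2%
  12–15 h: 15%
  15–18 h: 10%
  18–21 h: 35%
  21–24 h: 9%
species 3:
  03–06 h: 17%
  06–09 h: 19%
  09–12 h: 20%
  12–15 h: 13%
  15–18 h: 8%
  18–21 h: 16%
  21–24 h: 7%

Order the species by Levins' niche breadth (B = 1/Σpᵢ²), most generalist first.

Convert percentages to proportions (divide by 100).
Σp_1ᵢ² = 0.10² + 0.02² + 0.11² + 0.20² + 0.31² + 0.24² + 0.02² = 0.0100 + 0.0004 + 0.0121 + 0.0400 + 0.0961 + 0.0576 + 0.0004 = 0.2166
B_1 = 1 / 0.2166 = 4.6168
Σp_4ᵢ² = 0.25² + 0.04² + 0.02² + 0.15² + 0.10² + 0.35² + 0.09² = 0.0625 + 0.0016 + 0.0004 + 0.0225 + 0.0100 + 0.1225 + 0.0081 = 0.2276
B_4 = 1 / 0.2276 = 4.3937
Σp_3ᵢ² = 0.17² + 0.19² + 0.20² + 0.13² + 0.08² + 0.16² + 0.07² = 0.0289 + 0.0361 + 0.0400 + 0.0169 + 0.0064 + 0.0256 + 0.0049 = 0.1588
B_3 = 1 / 0.1588 = 6.2972
Ranking by B (broadest → narrowest): species 3 (6.30) > species 1 (4.62) > species 4 (4.39)

species 3 > species 1 > species 4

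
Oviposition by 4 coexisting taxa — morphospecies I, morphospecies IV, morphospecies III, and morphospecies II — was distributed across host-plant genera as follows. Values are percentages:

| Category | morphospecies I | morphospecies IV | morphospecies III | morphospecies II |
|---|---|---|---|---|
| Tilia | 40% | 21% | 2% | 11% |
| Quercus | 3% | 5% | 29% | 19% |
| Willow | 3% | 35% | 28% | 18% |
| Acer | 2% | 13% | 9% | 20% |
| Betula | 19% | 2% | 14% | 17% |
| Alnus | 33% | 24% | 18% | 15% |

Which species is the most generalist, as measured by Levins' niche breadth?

Convert percentages to proportions (divide by 100).
Σp_Iᵢ² = 0.40² + 0.03² + 0.03² + 0.02² + 0.19² + 0.33² = 0.1600 + 0.0009 + 0.0009 + 0.0004 + 0.0361 + 0.1089 = 0.3072
B_I = 1 / 0.3072 = 3.2552
Σp_IVᵢ² = 0.21² + 0.05² + 0.35² + 0.13² + 0.02² + 0.24² = 0.0441 + 0.0025 + 0.1225 + 0.0169 + 0.0004 + 0.0576 = 0.2440
B_IV = 1 / 0.2440 = 4.0984
Σp_IIIᵢ² = 0.02² + 0.29² + 0.28² + 0.09² + 0.14² + 0.18² = 0.0004 + 0.0841 + 0.0784 + 0.0081 + 0.0196 + 0.0324 = 0.2230
B_III = 1 / 0.2230 = 4.4843
Σp_IIᵢ² = 0.11² + 0.19² + 0.18² + 0.20² + 0.17² + 0.15² = 0.0121 + 0.0361 + 0.0324 + 0.0400 + 0.0289 + 0.0225 = 0.1720
B_II = 1 / 0.1720 = 5.8140
Highest B → broadest niche (most generalist): morphospecies II (B = 5.81).

morphospecies II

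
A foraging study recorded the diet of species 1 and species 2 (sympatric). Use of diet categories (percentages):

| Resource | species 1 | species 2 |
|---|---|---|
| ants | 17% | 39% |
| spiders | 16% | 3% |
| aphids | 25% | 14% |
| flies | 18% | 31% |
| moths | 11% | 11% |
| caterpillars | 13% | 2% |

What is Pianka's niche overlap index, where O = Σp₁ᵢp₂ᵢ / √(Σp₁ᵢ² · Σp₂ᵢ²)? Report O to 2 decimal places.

Convert percentages to proportions (divide by 100).
Σ p₁ᵢp₂ᵢ = 0.0663 + 0.0048 + 0.0350 + 0.0558 + 0.0121 + 0.0026 = 0.1766
Σp_1ᵢ² = 0.17² + 0.16² + 0.25² + 0.18² + 0.11² + 0.13² = 0.0289 + 0.0256 + 0.0625 + 0.0324 + 0.0121 + 0.0169 = 0.1784
Σp_2ᵢ² = 0.39² + 0.03² + 0.14² + 0.31² + 0.11² + 0.02² = 0.1521 + 0.0009 + 0.0196 + 0.0961 + 0.0121 + 0.0004 = 0.2812
O = 0.1766 / √(0.1784 × 0.2812) = 0.1766 / 0.22398 = 0.7885

0.79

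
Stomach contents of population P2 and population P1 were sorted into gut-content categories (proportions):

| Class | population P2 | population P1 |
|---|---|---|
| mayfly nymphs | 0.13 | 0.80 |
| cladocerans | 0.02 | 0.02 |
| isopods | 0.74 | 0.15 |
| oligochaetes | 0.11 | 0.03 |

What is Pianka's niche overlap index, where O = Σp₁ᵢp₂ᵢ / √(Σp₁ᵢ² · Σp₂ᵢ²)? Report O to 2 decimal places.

Σ p₁ᵢp₂ᵢ = 0.1040 + 0.0004 + 0.1110 + 0.0033 = 0.2187
Σp_1ᵢ² = 0.13² + 0.02² + 0.74² + 0.11² = 0.0169 + 0.0004 + 0.5476 + 0.0121 = 0.5770
Σp_2ᵢ² = 0.80² + 0.02² + 0.15² + 0.03² = 0.6400 + 0.0004 + 0.0225 + 0.0009 = 0.6638
O = 0.2187 / √(0.5770 × 0.6638) = 0.2187 / 0.61888 = 0.3534

0.35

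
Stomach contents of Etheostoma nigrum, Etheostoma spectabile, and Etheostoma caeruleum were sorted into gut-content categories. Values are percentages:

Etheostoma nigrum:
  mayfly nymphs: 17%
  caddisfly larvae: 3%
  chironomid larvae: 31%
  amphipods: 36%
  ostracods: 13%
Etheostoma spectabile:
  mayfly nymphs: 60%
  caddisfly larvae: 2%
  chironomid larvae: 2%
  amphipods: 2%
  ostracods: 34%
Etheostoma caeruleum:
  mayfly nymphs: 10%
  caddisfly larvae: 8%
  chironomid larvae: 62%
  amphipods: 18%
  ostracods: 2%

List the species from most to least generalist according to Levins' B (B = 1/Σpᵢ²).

Etheostoma nigrum > Etheostoma caeruleum > Etheostoma spectabile

Convert percentages to proportions (divide by 100).
Σp_nigrᵢ² = 0.17² + 0.03² + 0.31² + 0.36² + 0.13² = 0.0289 + 0.0009 + 0.0961 + 0.1296 + 0.0169 = 0.2724
B_nigr = 1 / 0.2724 = 3.6711
Σp_specᵢ² = 0.60² + 0.02² + 0.02² + 0.02² + 0.34² = 0.3600 + 0.0004 + 0.0004 + 0.0004 + 0.1156 = 0.4768
B_spec = 1 / 0.4768 = 2.0973
Σp_caerᵢ² = 0.10² + 0.08² + 0.62² + 0.18² + 0.02² = 0.0100 + 0.0064 + 0.3844 + 0.0324 + 0.0004 = 0.4336
B_caer = 1 / 0.4336 = 2.3063
Ranking by B (broadest → narrowest): Etheostoma nigrum (3.67) > Etheostoma caeruleum (2.31) > Etheostoma spectabile (2.10)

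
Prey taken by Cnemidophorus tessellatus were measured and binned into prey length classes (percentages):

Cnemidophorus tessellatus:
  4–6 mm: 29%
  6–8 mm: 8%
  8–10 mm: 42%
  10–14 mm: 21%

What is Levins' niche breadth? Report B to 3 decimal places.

Convert percentages to proportions (divide by 100).
Σpᵢ² = 0.29² + 0.08² + 0.42² + 0.21² = 0.0841 + 0.0064 + 0.1764 + 0.0441 = 0.3110
B = 1 / 0.3110 = 3.21543

3.215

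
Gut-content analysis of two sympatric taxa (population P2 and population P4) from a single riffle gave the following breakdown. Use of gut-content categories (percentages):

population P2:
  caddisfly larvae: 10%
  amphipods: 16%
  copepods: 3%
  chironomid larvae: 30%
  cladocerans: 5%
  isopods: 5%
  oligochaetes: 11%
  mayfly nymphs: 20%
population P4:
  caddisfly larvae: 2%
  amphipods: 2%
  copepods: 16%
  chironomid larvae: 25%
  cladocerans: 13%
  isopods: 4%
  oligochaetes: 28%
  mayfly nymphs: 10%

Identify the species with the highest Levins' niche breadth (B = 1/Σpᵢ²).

Convert percentages to proportions (divide by 100).
Σp_P2ᵢ² = 0.10² + 0.16² + 0.03² + 0.30² + 0.05² + 0.05² + 0.11² + 0.20² = 0.0100 + 0.0256 + 0.0009 + 0.0900 + 0.0025 + 0.0025 + 0.0121 + 0.0400 = 0.1836
B_P2 = 1 / 0.1836 = 5.4466
Σp_P4ᵢ² = 0.02² + 0.02² + 0.16² + 0.25² + 0.13² + 0.04² + 0.28² + 0.10² = 0.0004 + 0.0004 + 0.0256 + 0.0625 + 0.0169 + 0.0016 + 0.0784 + 0.0100 = 0.1958
B_P4 = 1 / 0.1958 = 5.1073
Highest B → broadest niche (most generalist): population P2 (B = 5.45).

population P2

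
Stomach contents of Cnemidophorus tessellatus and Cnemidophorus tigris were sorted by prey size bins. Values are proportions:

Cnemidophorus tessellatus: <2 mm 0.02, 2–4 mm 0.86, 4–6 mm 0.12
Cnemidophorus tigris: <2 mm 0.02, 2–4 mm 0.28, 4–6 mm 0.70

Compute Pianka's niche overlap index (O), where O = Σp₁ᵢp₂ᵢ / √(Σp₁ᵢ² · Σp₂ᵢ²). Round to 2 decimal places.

Σ p₁ᵢp₂ᵢ = 0.0004 + 0.2408 + 0.0840 = 0.3252
Σp_1ᵢ² = 0.02² + 0.86² + 0.12² = 0.0004 + 0.7396 + 0.0144 = 0.7544
Σp_2ᵢ² = 0.02² + 0.28² + 0.70² = 0.0004 + 0.0784 + 0.4900 = 0.5688
O = 0.3252 / √(0.7544 × 0.5688) = 0.3252 / 0.65506 = 0.4964

0.50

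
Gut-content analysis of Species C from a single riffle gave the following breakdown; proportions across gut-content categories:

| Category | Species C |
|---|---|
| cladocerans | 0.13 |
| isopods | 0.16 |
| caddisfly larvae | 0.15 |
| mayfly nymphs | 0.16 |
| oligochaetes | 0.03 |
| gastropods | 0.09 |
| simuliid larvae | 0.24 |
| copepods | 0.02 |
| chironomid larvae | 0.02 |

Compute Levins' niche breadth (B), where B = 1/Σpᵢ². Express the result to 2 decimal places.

Σpᵢ² = 0.13² + 0.16² + 0.15² + 0.16² + 0.03² + 0.09² + 0.24² + 0.02² + 0.02² = 0.0169 + 0.0256 + 0.0225 + 0.0256 + 0.0009 + 0.0081 + 0.0576 + 0.0004 + 0.0004 = 0.1580
B = 1 / 0.1580 = 6.3291

6.33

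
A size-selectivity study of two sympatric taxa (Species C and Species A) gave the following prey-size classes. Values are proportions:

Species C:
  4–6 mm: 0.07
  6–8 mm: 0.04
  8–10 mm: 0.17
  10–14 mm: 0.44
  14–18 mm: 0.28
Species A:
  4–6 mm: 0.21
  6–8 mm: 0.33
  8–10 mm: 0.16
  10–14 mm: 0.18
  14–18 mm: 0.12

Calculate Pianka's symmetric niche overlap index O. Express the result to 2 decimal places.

Σ p₁ᵢp₂ᵢ = 0.0147 + 0.0132 + 0.0272 + 0.0792 + 0.0336 = 0.1679
Σp_1ᵢ² = 0.07² + 0.04² + 0.17² + 0.44² + 0.28² = 0.0049 + 0.0016 + 0.0289 + 0.1936 + 0.0784 = 0.3074
Σp_2ᵢ² = 0.21² + 0.33² + 0.16² + 0.18² + 0.12² = 0.0441 + 0.1089 + 0.0256 + 0.0324 + 0.0144 = 0.2254
O = 0.1679 / √(0.3074 × 0.2254) = 0.1679 / 0.26323 = 0.6378

0.64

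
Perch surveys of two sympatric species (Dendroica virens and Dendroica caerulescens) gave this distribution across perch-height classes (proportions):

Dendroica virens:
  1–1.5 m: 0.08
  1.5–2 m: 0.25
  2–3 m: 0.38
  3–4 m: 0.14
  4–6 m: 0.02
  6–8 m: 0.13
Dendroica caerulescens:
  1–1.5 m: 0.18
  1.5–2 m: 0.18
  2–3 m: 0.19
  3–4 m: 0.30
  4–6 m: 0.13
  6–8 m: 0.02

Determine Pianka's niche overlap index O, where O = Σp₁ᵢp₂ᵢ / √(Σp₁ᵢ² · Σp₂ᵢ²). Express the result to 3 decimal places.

0.783

Σ p₁ᵢp₂ᵢ = 0.0144 + 0.0450 + 0.0722 + 0.0420 + 0.0026 + 0.0026 = 0.1788
Σp_1ᵢ² = 0.08² + 0.25² + 0.38² + 0.14² + 0.02² + 0.13² = 0.0064 + 0.0625 + 0.1444 + 0.0196 + 0.0004 + 0.0169 = 0.2502
Σp_2ᵢ² = 0.18² + 0.18² + 0.19² + 0.30² + 0.13² + 0.02² = 0.0324 + 0.0324 + 0.0361 + 0.0900 + 0.0169 + 0.0004 = 0.2082
O = 0.1788 / √(0.2502 × 0.2082) = 0.1788 / 0.228236 = 0.78340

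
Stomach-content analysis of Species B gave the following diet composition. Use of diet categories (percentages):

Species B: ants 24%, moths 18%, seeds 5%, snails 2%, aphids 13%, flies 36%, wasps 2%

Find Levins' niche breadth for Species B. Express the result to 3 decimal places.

Convert percentages to proportions (divide by 100).
Σpᵢ² = 0.24² + 0.18² + 0.05² + 0.02² + 0.13² + 0.36² + 0.02² = 0.0576 + 0.0324 + 0.0025 + 0.0004 + 0.0169 + 0.1296 + 0.0004 = 0.2398
B = 1 / 0.2398 = 4.17014

4.170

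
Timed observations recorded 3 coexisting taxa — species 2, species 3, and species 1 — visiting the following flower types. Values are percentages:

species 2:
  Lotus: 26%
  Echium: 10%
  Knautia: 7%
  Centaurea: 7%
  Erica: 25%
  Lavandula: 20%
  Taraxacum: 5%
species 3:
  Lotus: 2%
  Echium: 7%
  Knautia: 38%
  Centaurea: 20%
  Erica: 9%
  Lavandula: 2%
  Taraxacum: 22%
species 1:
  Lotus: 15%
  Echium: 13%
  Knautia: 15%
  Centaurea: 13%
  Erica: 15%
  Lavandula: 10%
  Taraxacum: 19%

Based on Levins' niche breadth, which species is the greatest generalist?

Convert percentages to proportions (divide by 100).
Σp_2ᵢ² = 0.26² + 0.10² + 0.07² + 0.07² + 0.25² + 0.20² + 0.05² = 0.0676 + 0.0100 + 0.0049 + 0.0049 + 0.0625 + 0.0400 + 0.0025 = 0.1924
B_2 = 1 / 0.1924 = 5.1975
Σp_3ᵢ² = 0.02² + 0.07² + 0.38² + 0.20² + 0.09² + 0.02² + 0.22² = 0.0004 + 0.0049 + 0.1444 + 0.0400 + 0.0081 + 0.0004 + 0.0484 = 0.2466
B_3 = 1 / 0.2466 = 4.0552
Σp_1ᵢ² = 0.15² + 0.13² + 0.15² + 0.13² + 0.15² + 0.10² + 0.19² = 0.0225 + 0.0169 + 0.0225 + 0.0169 + 0.0225 + 0.0100 + 0.0361 = 0.1474
B_1 = 1 / 0.1474 = 6.7843
Highest B → broadest niche (most generalist): species 1 (B = 6.78).

species 1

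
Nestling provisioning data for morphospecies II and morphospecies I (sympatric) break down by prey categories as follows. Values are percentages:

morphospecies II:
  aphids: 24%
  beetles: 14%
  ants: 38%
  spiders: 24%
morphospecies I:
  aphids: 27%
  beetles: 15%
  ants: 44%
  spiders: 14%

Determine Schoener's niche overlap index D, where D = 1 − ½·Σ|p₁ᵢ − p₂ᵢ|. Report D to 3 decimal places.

0.900

Convert percentages to proportions (divide by 100).
Σ|p₁ᵢ − p₂ᵢ| = 0.03 + 0.01 + 0.06 + 0.10 = 0.20
D = 1 − ½ × 0.20 = 1 − 0.100 = 0.90000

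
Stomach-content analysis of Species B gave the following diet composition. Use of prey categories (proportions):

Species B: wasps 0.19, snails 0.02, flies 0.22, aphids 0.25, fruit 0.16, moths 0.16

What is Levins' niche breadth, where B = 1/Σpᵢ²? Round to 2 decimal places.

Σpᵢ² = 0.19² + 0.02² + 0.22² + 0.25² + 0.16² + 0.16² = 0.0361 + 0.0004 + 0.0484 + 0.0625 + 0.0256 + 0.0256 = 0.1986
B = 1 / 0.1986 = 5.0352

5.04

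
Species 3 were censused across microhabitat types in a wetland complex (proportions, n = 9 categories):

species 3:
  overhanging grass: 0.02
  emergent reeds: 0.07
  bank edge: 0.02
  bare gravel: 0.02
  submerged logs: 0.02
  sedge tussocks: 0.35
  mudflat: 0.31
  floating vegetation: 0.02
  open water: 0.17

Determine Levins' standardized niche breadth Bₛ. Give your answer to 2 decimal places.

Σpᵢ² = 0.02² + 0.07² + 0.02² + 0.02² + 0.02² + 0.35² + 0.31² + 0.02² + 0.17² = 0.0004 + 0.0049 + 0.0004 + 0.0004 + 0.0004 + 0.1225 + 0.0961 + 0.0004 + 0.0289 = 0.2544
B = 1 / 0.2544 = 3.9308
Bₛ = (B − 1)/(n − 1) = (3.9308 − 1)/(9 − 1) = 2.9308/8 = 0.3664

0.37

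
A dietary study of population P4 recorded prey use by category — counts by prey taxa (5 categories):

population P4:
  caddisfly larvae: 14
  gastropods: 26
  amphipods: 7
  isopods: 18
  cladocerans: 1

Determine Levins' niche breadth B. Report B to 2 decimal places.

3.50

Proportions for population P4 (n=66): 14/66=0.2121, 26/66=0.3939, 7/66=0.1061, 18/66=0.2727, 1/66=0.0152
Σpᵢ² = 0.2121² + 0.3939² + 0.1061² + 0.2727² + 0.0152² = 0.044986 + 0.155157 + 0.011257 + 0.074365 + 0.000231 = 0.285996
B = 1 / 0.285996 = 3.4966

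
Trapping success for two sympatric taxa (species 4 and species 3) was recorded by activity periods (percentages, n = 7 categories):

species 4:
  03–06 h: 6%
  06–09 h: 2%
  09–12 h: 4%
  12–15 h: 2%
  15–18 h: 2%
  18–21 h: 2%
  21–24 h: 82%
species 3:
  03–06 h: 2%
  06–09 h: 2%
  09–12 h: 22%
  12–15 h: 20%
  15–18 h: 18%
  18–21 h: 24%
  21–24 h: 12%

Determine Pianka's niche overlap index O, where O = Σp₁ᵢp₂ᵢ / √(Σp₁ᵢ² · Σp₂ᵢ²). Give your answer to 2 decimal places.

Convert percentages to proportions (divide by 100).
Σ p₁ᵢp₂ᵢ = 0.0012 + 0.0004 + 0.0088 + 0.0040 + 0.0036 + 0.0048 + 0.0984 = 0.1212
Σp_1ᵢ² = 0.06² + 0.02² + 0.04² + 0.02² + 0.02² + 0.02² + 0.82² = 0.0036 + 0.0004 + 0.0016 + 0.0004 + 0.0004 + 0.0004 + 0.6724 = 0.6792
Σp_2ᵢ² = 0.02² + 0.02² + 0.22² + 0.20² + 0.18² + 0.24² + 0.12² = 0.0004 + 0.0004 + 0.0484 + 0.0400 + 0.0324 + 0.0576 + 0.0144 = 0.1936
O = 0.1212 / √(0.6792 × 0.1936) = 0.1212 / 0.36262 = 0.3342

0.33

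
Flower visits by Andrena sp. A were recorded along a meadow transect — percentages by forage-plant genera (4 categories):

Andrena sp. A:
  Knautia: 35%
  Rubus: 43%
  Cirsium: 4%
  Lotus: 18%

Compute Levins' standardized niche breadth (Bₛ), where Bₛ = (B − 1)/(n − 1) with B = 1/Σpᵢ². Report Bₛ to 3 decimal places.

Convert percentages to proportions (divide by 100).
Σpᵢ² = 0.35² + 0.43² + 0.04² + 0.18² = 0.1225 + 0.1849 + 0.0016 + 0.0324 = 0.3414
B = 1 / 0.3414 = 2.92912
Bₛ = (B − 1)/(n − 1) = (2.92912 − 1)/(4 − 1) = 1.92912/3 = 0.64304

0.643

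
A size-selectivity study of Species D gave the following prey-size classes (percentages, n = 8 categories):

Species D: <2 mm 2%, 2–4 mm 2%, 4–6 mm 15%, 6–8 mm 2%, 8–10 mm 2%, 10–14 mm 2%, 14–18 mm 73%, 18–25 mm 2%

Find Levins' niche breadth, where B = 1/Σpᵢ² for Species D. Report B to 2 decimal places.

Convert percentages to proportions (divide by 100).
Σpᵢ² = 0.02² + 0.02² + 0.15² + 0.02² + 0.02² + 0.02² + 0.73² + 0.02² = 0.0004 + 0.0004 + 0.0225 + 0.0004 + 0.0004 + 0.0004 + 0.5329 + 0.0004 = 0.5578
B = 1 / 0.5578 = 1.7928

1.79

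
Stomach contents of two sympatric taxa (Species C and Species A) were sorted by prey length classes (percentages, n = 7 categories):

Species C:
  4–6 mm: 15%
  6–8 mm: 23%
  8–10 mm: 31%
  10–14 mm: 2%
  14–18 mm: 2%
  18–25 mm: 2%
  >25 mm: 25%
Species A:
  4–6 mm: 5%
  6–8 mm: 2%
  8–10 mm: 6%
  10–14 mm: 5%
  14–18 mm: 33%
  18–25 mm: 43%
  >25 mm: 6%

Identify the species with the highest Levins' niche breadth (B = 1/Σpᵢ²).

Species C

Convert percentages to proportions (divide by 100).
Σp_Cᵢ² = 0.15² + 0.23² + 0.31² + 0.02² + 0.02² + 0.02² + 0.25² = 0.0225 + 0.0529 + 0.0961 + 0.0004 + 0.0004 + 0.0004 + 0.0625 = 0.2352
B_C = 1 / 0.2352 = 4.2517
Σp_Aᵢ² = 0.05² + 0.02² + 0.06² + 0.05² + 0.33² + 0.43² + 0.06² = 0.0025 + 0.0004 + 0.0036 + 0.0025 + 0.1089 + 0.1849 + 0.0036 = 0.3064
B_A = 1 / 0.3064 = 3.2637
Highest B → broadest niche (most generalist): Species C (B = 4.25).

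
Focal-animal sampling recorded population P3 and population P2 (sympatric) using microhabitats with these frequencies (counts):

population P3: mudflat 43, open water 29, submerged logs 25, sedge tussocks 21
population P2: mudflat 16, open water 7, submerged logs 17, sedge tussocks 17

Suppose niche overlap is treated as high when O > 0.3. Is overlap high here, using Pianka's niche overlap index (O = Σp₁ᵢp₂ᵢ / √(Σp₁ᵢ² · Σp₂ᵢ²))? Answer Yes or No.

Proportions for population P3 (n=118): 43/118=0.3644, 29/118=0.2458, 25/118=0.2119, 21/118=0.1780
Proportions for population P2 (n=57): 16/57=0.2807, 7/57=0.1228, 17/57=0.2982, 17/57=0.2982
Σ p₁ᵢp₂ᵢ = 0.102287 + 0.030184 + 0.063189 + 0.053080 = 0.248740
Σp_1ᵢ² = 0.3644² + 0.2458² + 0.2119² + 0.1780² = 0.132787 + 0.060418 + 0.044902 + 0.031684 = 0.269791
Σp_2ᵢ² = 0.2807² + 0.1228² + 0.2982² + 0.2982² = 0.078792 + 0.015080 + 0.088923 + 0.088923 = 0.271718
O = 0.248740 / √(0.269791 × 0.271718) = 0.248740 / 0.2707528 = 0.9187
O = 0.9187 > 0.3 → Yes.

Yes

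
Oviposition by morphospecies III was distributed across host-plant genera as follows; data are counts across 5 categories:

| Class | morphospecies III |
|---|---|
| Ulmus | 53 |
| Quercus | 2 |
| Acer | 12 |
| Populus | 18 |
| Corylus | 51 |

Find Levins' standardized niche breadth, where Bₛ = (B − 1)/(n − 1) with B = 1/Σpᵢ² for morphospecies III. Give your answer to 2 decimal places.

Proportions for morphospecies III (n=136): 53/136=0.3897, 2/136=0.0147, 12/136=0.0882, 18/136=0.1324, 51/136=0.3750
Σpᵢ² = 0.3897² + 0.0147² + 0.0882² + 0.1324² + 0.3750² = 0.151866 + 0.000216 + 0.007779 + 0.017530 + 0.140625 = 0.318016
B = 1 / 0.318016 = 3.1445
Bₛ = (B − 1)/(n − 1) = (3.1445 − 1)/(5 − 1) = 2.1445/4 = 0.5361

0.54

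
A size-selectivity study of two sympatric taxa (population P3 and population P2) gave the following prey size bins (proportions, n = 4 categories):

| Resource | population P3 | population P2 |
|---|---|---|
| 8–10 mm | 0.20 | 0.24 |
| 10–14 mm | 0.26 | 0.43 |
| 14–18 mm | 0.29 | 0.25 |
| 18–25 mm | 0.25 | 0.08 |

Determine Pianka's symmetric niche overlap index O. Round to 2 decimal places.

0.90

Σ p₁ᵢp₂ᵢ = 0.0480 + 0.1118 + 0.0725 + 0.0200 = 0.2523
Σp_1ᵢ² = 0.20² + 0.26² + 0.29² + 0.25² = 0.0400 + 0.0676 + 0.0841 + 0.0625 = 0.2542
Σp_2ᵢ² = 0.24² + 0.43² + 0.25² + 0.08² = 0.0576 + 0.1849 + 0.0625 + 0.0064 = 0.3114
O = 0.2523 / √(0.2542 × 0.3114) = 0.2523 / 0.28135 = 0.8967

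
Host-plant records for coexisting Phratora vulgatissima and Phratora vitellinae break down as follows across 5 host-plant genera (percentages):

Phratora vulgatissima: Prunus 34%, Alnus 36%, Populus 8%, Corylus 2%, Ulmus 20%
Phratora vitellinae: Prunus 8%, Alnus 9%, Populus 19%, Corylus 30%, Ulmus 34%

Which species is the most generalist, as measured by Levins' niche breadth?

Phratora vitellinae

Convert percentages to proportions (divide by 100).
Σp_vulgᵢ² = 0.34² + 0.36² + 0.08² + 0.02² + 0.20² = 0.1156 + 0.1296 + 0.0064 + 0.0004 + 0.0400 = 0.2920
B_vulg = 1 / 0.2920 = 3.4247
Σp_viteᵢ² = 0.08² + 0.09² + 0.19² + 0.30² + 0.34² = 0.0064 + 0.0081 + 0.0361 + 0.0900 + 0.1156 = 0.2562
B_vite = 1 / 0.2562 = 3.9032
Highest B → broadest niche (most generalist): Phratora vitellinae (B = 3.90).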